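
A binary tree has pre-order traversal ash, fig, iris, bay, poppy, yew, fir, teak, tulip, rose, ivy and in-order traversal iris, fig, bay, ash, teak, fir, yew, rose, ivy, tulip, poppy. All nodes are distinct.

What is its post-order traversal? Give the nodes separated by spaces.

iris bay fig teak fir ivy rose tulip yew poppy ash

The first element of pre-order is the root; it splits in-order into left and right subtrees.
Root ash: left subtree has 3 nodes {iris, fig, bay}, right has 7 {teak, fir, yew, rose, ivy, tulip, poppy}.
  Root fig: left subtree has 1 node {iris}, right has 1 {bay}.
  Root poppy: left subtree has 6 nodes {teak, fir, yew, rose, ivy, tulip}, right has 0 { }.
    Root yew: left subtree has 2 nodes {teak, fir}, right has 3 {rose, ivy, tulip}.
      Root fir: left subtree has 1 node {teak}, right has 0 { }.
      Root tulip: left subtree has 2 nodes {rose, ivy}, right has 0 { }.
        Root rose: left subtree has 0 nodes { }, right has 1 {ivy}.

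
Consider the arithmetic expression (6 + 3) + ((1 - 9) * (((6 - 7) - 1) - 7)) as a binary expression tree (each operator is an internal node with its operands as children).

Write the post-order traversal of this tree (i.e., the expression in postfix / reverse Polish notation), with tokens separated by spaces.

6 3 + 1 9 - 6 7 - 1 - 7 - * +

Post-order on an expression tree gives postfix notation: for each operator, emit left operand, right operand, then the operator.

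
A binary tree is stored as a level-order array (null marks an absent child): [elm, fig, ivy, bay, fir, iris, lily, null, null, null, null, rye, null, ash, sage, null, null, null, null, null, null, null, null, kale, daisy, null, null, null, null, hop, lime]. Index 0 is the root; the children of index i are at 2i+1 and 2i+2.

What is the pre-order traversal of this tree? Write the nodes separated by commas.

Pre-order visits the node, then its left subtree, then its right subtree.
Visit elm.
At elm: go left to fig.
  Visit fig.
  At fig: go left to bay.
    bay is a leaf — visit bay.
  At fig: go right to fir.
    fir is a leaf — visit fir.
At elm: go right to ivy.
  Visit ivy.
  At ivy: go left to iris.
    Visit iris.
    At iris: go left to rye.
      Visit rye.
      At rye: go left to kale.
        kale is a leaf — visit kale.
      At rye: go right to daisy.
        daisy is a leaf — visit daisy.
    At iris: no right child.
  At ivy: go right to lily.
    Visit lily.
    At lily: go left to ash.
      ash is a leaf — visit ash.
    At lily: go right to sage.
      Visit sage.
      At sage: go left to hop.
        hop is a leaf — visit hop.
      At sage: go right to lime.
        lime is a leaf — visit lime.

elm, fig, bay, fir, ivy, iris, rye, kale, daisy, lily, ash, sage, hop, lime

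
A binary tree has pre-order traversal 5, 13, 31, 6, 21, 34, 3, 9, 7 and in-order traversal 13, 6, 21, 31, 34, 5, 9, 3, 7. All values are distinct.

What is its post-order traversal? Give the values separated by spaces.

The first element of pre-order is the root; it splits in-order into left and right subtrees.
Root 5: left subtree has 5 nodes {13, 6, 21, 31, 34}, right has 3 {9, 3, 7}.
  Root 13: left subtree has 0 nodes { }, right has 4 {6, 21, 31, 34}.
    Root 31: left subtree has 2 nodes {6, 21}, right has 1 {34}.
      Root 6: left subtree has 0 nodes { }, right has 1 {21}.
  Root 3: left subtree has 1 node {9}, right has 1 {7}.

21 6 34 31 13 9 7 3 5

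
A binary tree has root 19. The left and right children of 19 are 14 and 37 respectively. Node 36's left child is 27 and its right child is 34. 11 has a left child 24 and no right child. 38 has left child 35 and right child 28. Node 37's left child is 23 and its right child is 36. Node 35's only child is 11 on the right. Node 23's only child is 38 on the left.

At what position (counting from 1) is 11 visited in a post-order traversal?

3

Post-order visits the left subtree, then the right subtree, then the node.
At 19: go left to 14.
  14 is a leaf — visit 14.
At 19: go right to 37.
  At 37: go left to 23.
    At 23: go left to 38.
      At 38: go left to 35.
        At 35: no left child.
        At 35: go right to 11.
          At 11: go left to 24.
            24 is a leaf — visit 24.
          At 11: no right child.
          Visit 11.
        Visit 35.
      At 38: go right to 28.
        28 is a leaf — visit 28.
      Visit 38.
    At 23: no right child.
    Visit 23.
  At 37: go right to 36.
    At 36: go left to 27.
      27 is a leaf — visit 27.
    At 36: go right to 34.
      34 is a leaf — visit 34.
    Visit 36.
  Visit 37.
Visit 19.
Full post-order sequence: 14, 24, 11, 35, 28, 38, 23, 27, 34, 36, 37, 19.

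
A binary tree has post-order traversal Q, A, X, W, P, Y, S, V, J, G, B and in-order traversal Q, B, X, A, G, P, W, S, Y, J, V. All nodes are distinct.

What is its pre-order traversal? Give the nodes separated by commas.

The last element of post-order is the root; it splits in-order into left and right subtrees.
Root B: left subtree has 1 node {Q}, right has 9 {X, A, G, P, W, S, Y, J, V}.
  Root G: left subtree has 2 nodes {X, A}, right has 6 {P, W, S, Y, J, V}.
    Root X: left subtree has 0 nodes { }, right has 1 {A}.
    Root J: left subtree has 4 nodes {P, W, S, Y}, right has 1 {V}.
      Root S: left subtree has 2 nodes {P, W}, right has 1 {Y}.
        Root P: left subtree has 0 nodes { }, right has 1 {W}.

B, Q, G, X, A, J, S, P, W, Y, V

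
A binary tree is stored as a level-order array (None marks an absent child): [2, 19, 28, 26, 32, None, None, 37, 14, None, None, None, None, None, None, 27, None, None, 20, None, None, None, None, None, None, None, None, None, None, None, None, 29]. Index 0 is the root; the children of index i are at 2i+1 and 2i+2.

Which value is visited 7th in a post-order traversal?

32

Post-order visits the left subtree, then the right subtree, then the node.
At 2: go left to 19.
  At 19: go left to 26.
    At 26: go left to 37.
      At 37: go left to 27.
        At 27: go left to 29.
          29 is a leaf — visit 29.
        At 27: no right child.
        Visit 27.
      At 37: no right child.
      Visit 37.
    At 26: go right to 14.
      At 14: no left child.
      At 14: go right to 20.
        20 is a leaf — visit 20.
      Visit 14.
    Visit 26.
  At 19: go right to 32.
    32 is a leaf — visit 32.
  Visit 19.
At 2: go right to 28.
  28 is a leaf — visit 28.
Visit 2.
Full post-order sequence: 29, 27, 37, 20, 14, 26, 32, 19, 28, 2.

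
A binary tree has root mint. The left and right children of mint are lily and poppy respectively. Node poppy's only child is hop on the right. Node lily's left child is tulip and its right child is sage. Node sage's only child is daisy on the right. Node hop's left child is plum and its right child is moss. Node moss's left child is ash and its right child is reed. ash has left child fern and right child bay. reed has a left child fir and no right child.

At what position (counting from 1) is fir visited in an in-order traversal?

13

In-order visits the left subtree, then the node, then the right subtree.
At mint: go left to lily.
  At lily: go left to tulip.
    tulip is a leaf — visit tulip.
  Visit lily.
  At lily: go right to sage.
    At sage: no left child.
    Visit sage.
    At sage: go right to daisy.
      daisy is a leaf — visit daisy.
Visit mint.
At mint: go right to poppy.
  At poppy: no left child.
  Visit poppy.
  At poppy: go right to hop.
    At hop: go left to plum.
      plum is a leaf — visit plum.
    Visit hop.
    At hop: go right to moss.
      At moss: go left to ash.
        At ash: go left to fern.
          fern is a leaf — visit fern.
        Visit ash.
        At ash: go right to bay.
          bay is a leaf — visit bay.
      Visit moss.
      At moss: go right to reed.
        At reed: go left to fir.
          fir is a leaf — visit fir.
        Visit reed.
        At reed: no right child.
Full in-order sequence: tulip, lily, sage, daisy, mint, poppy, plum, hop, fern, ash, bay, moss, fir, reed.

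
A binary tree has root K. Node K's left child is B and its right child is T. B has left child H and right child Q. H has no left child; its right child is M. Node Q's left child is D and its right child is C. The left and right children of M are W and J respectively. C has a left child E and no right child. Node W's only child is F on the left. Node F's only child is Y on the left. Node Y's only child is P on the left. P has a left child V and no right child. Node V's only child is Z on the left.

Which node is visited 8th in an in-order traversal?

In-order visits the left subtree, then the node, then the right subtree.
At K: go left to B.
  At B: go left to H.
    At H: no left child.
    Visit H.
    At H: go right to M.
      At M: go left to W.
        At W: go left to F.
          At F: go left to Y.
            At Y: go left to P.
              At P: go left to V.
                At V: go left to Z.
                  Z is a leaf — visit Z.
                Visit V.
                At V: no right child.
              Visit P.
              At P: no right child.
            Visit Y.
            At Y: no right child.
          Visit F.
          At F: no right child.
        Visit W.
        At W: no right child.
      Visit M.
      At M: go right to J.
        J is a leaf — visit J.
  Visit B.
  At B: go right to Q.
    At Q: go left to D.
      D is a leaf — visit D.
    Visit Q.
    At Q: go right to C.
      At C: go left to E.
        E is a leaf — visit E.
      Visit C.
      At C: no right child.
Visit K.
At K: go right to T.
  T is a leaf — visit T.
Full in-order sequence: H, Z, V, P, Y, F, W, M, J, B, D, Q, E, C, K, T.

M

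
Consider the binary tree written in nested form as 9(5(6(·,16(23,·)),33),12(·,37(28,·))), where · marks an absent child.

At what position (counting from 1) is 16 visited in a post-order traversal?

2

Post-order visits the left subtree, then the right subtree, then the node.
At 9: go left to 5.
  At 5: go left to 6.
    At 6: no left child.
    At 6: go right to 16.
      At 16: go left to 23.
        23 is a leaf — visit 23.
      At 16: no right child.
      Visit 16.
    Visit 6.
  At 5: go right to 33.
    33 is a leaf — visit 33.
  Visit 5.
At 9: go right to 12.
  At 12: no left child.
  At 12: go right to 37.
    At 37: go left to 28.
      28 is a leaf — visit 28.
    At 37: no right child.
    Visit 37.
  Visit 12.
Visit 9.
Full post-order sequence: 23, 16, 6, 33, 5, 28, 37, 12, 9.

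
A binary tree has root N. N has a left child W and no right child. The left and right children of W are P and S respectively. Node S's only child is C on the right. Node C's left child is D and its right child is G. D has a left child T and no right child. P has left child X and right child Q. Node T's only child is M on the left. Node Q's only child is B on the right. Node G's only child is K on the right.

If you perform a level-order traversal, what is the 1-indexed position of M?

13

Level-order visits nodes level by level from the root, left to right within each level.
Level 0: N
Level 1: W
Level 2: P, S
Level 3: X, Q, C
Level 4: B, D, G
Level 5: T, K
Level 6: M
Full level-order sequence: N, W, P, S, X, Q, C, B, D, G, T, K, M.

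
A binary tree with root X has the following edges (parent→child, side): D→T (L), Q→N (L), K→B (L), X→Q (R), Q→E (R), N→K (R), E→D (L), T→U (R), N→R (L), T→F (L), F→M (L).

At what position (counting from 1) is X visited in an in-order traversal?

In-order visits the left subtree, then the node, then the right subtree.
At X: no left child.
Visit X.
At X: go right to Q.
  At Q: go left to N.
    At N: go left to R.
      R is a leaf — visit R.
    Visit N.
    At N: go right to K.
      At K: go left to B.
        B is a leaf — visit B.
      Visit K.
      At K: no right child.
  Visit Q.
  At Q: go right to E.
    At E: go left to D.
      At D: go left to T.
        At T: go left to F.
          At F: go left to M.
            M is a leaf — visit M.
          Visit F.
          At F: no right child.
        Visit T.
        At T: go right to U.
          U is a leaf — visit U.
      Visit D.
      At D: no right child.
    Visit E.
    At E: no right child.
Full in-order sequence: X, R, N, B, K, Q, M, F, T, U, D, E.

1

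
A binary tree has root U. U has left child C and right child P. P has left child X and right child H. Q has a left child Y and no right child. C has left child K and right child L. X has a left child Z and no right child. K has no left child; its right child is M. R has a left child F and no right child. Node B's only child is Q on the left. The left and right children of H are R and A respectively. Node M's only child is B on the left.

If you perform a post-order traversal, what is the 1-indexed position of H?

Post-order visits the left subtree, then the right subtree, then the node.
At U: go left to C.
  At C: go left to K.
    At K: no left child.
    At K: go right to M.
      At M: go left to B.
        At B: go left to Q.
          At Q: go left to Y.
            Y is a leaf — visit Y.
          At Q: no right child.
          Visit Q.
        At B: no right child.
        Visit B.
      At M: no right child.
      Visit M.
    Visit K.
  At C: go right to L.
    L is a leaf — visit L.
  Visit C.
At U: go right to P.
  At P: go left to X.
    At X: go left to Z.
      Z is a leaf — visit Z.
    At X: no right child.
    Visit X.
  At P: go right to H.
    At H: go left to R.
      At R: go left to F.
        F is a leaf — visit F.
      At R: no right child.
      Visit R.
    At H: go right to A.
      A is a leaf — visit A.
    Visit H.
  Visit P.
Visit U.
Full post-order sequence: Y, Q, B, M, K, L, C, Z, X, F, R, A, H, P, U.

13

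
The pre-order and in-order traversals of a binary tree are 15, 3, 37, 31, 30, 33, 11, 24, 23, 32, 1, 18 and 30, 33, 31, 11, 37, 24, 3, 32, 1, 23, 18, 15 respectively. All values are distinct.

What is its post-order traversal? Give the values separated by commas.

33, 30, 11, 31, 24, 37, 1, 32, 18, 23, 3, 15

The first element of pre-order is the root; it splits in-order into left and right subtrees.
Root 15: left subtree has 11 nodes {30, 33, 31, 11, 37, 24, 3, 32, 1, 23, 18}, right has 0 { }.
  Root 3: left subtree has 6 nodes {30, 33, 31, 11, 37, 24}, right has 4 {32, 1, 23, 18}.
    Root 37: left subtree has 4 nodes {30, 33, 31, 11}, right has 1 {24}.
      Root 31: left subtree has 2 nodes {30, 33}, right has 1 {11}.
        Root 30: left subtree has 0 nodes { }, right has 1 {33}.
    Root 23: left subtree has 2 nodes {32, 1}, right has 1 {18}.
      Root 32: left subtree has 0 nodes { }, right has 1 {1}.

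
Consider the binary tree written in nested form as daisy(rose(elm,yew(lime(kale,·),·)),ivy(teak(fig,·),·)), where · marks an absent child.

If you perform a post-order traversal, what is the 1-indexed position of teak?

Post-order visits the left subtree, then the right subtree, then the node.
At daisy: go left to rose.
  At rose: go left to elm.
    elm is a leaf — visit elm.
  At rose: go right to yew.
    At yew: go left to lime.
      At lime: go left to kale.
        kale is a leaf — visit kale.
      At lime: no right child.
      Visit lime.
    At yew: no right child.
    Visit yew.
  Visit rose.
At daisy: go right to ivy.
  At ivy: go left to teak.
    At teak: go left to fig.
      fig is a leaf — visit fig.
    At teak: no right child.
    Visit teak.
  At ivy: no right child.
  Visit ivy.
Visit daisy.
Full post-order sequence: elm, kale, lime, yew, rose, fig, teak, ivy, daisy.

7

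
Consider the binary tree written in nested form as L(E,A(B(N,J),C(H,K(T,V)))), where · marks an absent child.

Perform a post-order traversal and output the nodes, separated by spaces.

Post-order visits the left subtree, then the right subtree, then the node.
At L: go left to E.
  E is a leaf — visit E.
At L: go right to A.
  At A: go left to B.
    At B: go left to N.
      N is a leaf — visit N.
    At B: go right to J.
      J is a leaf — visit J.
    Visit B.
  At A: go right to C.
    At C: go left to H.
      H is a leaf — visit H.
    At C: go right to K.
      At K: go left to T.
        T is a leaf — visit T.
      At K: go right to V.
        V is a leaf — visit V.
      Visit K.
    Visit C.
  Visit A.
Visit L.

E N J B H T V K C A L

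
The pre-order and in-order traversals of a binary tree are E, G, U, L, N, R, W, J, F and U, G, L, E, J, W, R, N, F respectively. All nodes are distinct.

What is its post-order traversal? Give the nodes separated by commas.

U, L, G, J, W, R, F, N, E

The first element of pre-order is the root; it splits in-order into left and right subtrees.
Root E: left subtree has 3 nodes {U, G, L}, right has 5 {J, W, R, N, F}.
  Root G: left subtree has 1 node {U}, right has 1 {L}.
  Root N: left subtree has 3 nodes {J, W, R}, right has 1 {F}.
    Root R: left subtree has 2 nodes {J, W}, right has 0 { }.
      Root W: left subtree has 1 node {J}, right has 0 { }.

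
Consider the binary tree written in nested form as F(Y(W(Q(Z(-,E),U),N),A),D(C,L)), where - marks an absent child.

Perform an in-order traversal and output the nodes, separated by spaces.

In-order visits the left subtree, then the node, then the right subtree.
At F: go left to Y.
  At Y: go left to W.
    At W: go left to Q.
      At Q: go left to Z.
        At Z: no left child.
        Visit Z.
        At Z: go right to E.
          E is a leaf — visit E.
      Visit Q.
      At Q: go right to U.
        U is a leaf — visit U.
    Visit W.
    At W: go right to N.
      N is a leaf — visit N.
  Visit Y.
  At Y: go right to A.
    A is a leaf — visit A.
Visit F.
At F: go right to D.
  At D: go left to C.
    C is a leaf — visit C.
  Visit D.
  At D: go right to L.
    L is a leaf — visit L.

Z E Q U W N Y A F C D L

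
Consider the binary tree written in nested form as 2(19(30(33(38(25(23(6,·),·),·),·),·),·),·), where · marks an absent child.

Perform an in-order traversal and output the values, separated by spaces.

6 23 25 38 33 30 19 2

In-order visits the left subtree, then the node, then the right subtree.
At 2: go left to 19.
  At 19: go left to 30.
    At 30: go left to 33.
      At 33: go left to 38.
        At 38: go left to 25.
          At 25: go left to 23.
            At 23: go left to 6.
              6 is a leaf — visit 6.
            Visit 23.
            At 23: no right child.
          Visit 25.
          At 25: no right child.
        Visit 38.
        At 38: no right child.
      Visit 33.
      At 33: no right child.
    Visit 30.
    At 30: no right child.
  Visit 19.
  At 19: no right child.
Visit 2.
At 2: no right child.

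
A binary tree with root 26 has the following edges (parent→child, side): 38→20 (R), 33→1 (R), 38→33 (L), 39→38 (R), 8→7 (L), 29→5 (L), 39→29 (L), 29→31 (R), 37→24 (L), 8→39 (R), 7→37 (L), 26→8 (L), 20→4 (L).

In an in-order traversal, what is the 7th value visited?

In-order visits the left subtree, then the node, then the right subtree.
At 26: go left to 8.
  At 8: go left to 7.
    At 7: go left to 37.
      At 37: go left to 24.
        24 is a leaf — visit 24.
      Visit 37.
      At 37: no right child.
    Visit 7.
    At 7: no right child.
  Visit 8.
  At 8: go right to 39.
    At 39: go left to 29.
      At 29: go left to 5.
        5 is a leaf — visit 5.
      Visit 29.
      At 29: go right to 31.
        31 is a leaf — visit 31.
    Visit 39.
    At 39: go right to 38.
      At 38: go left to 33.
        At 33: no left child.
        Visit 33.
        At 33: go right to 1.
          1 is a leaf — visit 1.
      Visit 38.
      At 38: go right to 20.
        At 20: go left to 4.
          4 is a leaf — visit 4.
        Visit 20.
        At 20: no right child.
Visit 26.
At 26: no right child.
Full in-order sequence: 24, 37, 7, 8, 5, 29, 31, 39, 33, 1, 38, 4, 20, 26.

31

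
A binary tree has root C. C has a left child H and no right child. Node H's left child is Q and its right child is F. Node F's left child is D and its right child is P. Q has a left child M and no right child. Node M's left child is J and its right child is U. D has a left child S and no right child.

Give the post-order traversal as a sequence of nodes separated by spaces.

Post-order visits the left subtree, then the right subtree, then the node.
At C: go left to H.
  At H: go left to Q.
    At Q: go left to M.
      At M: go left to J.
        J is a leaf — visit J.
      At M: go right to U.
        U is a leaf — visit U.
      Visit M.
    At Q: no right child.
    Visit Q.
  At H: go right to F.
    At F: go left to D.
      At D: go left to S.
        S is a leaf — visit S.
      At D: no right child.
      Visit D.
    At F: go right to P.
      P is a leaf — visit P.
    Visit F.
  Visit H.
At C: no right child.
Visit C.

J U M Q S D P F H C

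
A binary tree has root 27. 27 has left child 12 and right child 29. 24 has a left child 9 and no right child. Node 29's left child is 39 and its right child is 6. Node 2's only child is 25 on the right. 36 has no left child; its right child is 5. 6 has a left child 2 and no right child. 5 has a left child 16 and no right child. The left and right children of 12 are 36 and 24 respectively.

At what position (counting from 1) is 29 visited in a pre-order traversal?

8

Pre-order visits the node, then its left subtree, then its right subtree.
Visit 27.
At 27: go left to 12.
  Visit 12.
  At 12: go left to 36.
    Visit 36.
    At 36: no left child.
    At 36: go right to 5.
      Visit 5.
      At 5: go left to 16.
        16 is a leaf — visit 16.
      At 5: no right child.
  At 12: go right to 24.
    Visit 24.
    At 24: go left to 9.
      9 is a leaf — visit 9.
    At 24: no right child.
At 27: go right to 29.
  Visit 29.
  At 29: go left to 39.
    39 is a leaf — visit 39.
  At 29: go right to 6.
    Visit 6.
    At 6: go left to 2.
      Visit 2.
      At 2: no left child.
      At 2: go right to 25.
        25 is a leaf — visit 25.
    At 6: no right child.
Full pre-order sequence: 27, 12, 36, 5, 16, 24, 9, 29, 39, 6, 2, 25.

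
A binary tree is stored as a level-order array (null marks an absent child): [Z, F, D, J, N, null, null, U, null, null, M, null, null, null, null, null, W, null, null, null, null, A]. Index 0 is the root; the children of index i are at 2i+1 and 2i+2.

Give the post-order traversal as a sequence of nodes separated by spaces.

W U J A M N F D Z

Post-order visits the left subtree, then the right subtree, then the node.
At Z: go left to F.
  At F: go left to J.
    At J: go left to U.
      At U: no left child.
      At U: go right to W.
        W is a leaf — visit W.
      Visit U.
    At J: no right child.
    Visit J.
  At F: go right to N.
    At N: no left child.
    At N: go right to M.
      At M: go left to A.
        A is a leaf — visit A.
      At M: no right child.
      Visit M.
    Visit N.
  Visit F.
At Z: go right to D.
  D is a leaf — visit D.
Visit Z.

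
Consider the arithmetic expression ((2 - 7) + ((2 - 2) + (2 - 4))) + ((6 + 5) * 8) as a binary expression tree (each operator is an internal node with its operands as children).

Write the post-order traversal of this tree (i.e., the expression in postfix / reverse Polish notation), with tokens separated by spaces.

Post-order on an expression tree gives postfix notation: for each operator, emit left operand, right operand, then the operator.

2 7 - 2 2 - 2 4 - + + 6 5 + 8 * +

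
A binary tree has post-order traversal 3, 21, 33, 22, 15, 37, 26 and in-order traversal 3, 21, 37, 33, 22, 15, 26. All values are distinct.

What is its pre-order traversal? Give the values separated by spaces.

The last element of post-order is the root; it splits in-order into left and right subtrees.
Root 26: left subtree has 6 nodes {3, 21, 37, 33, 22, 15}, right has 0 { }.
  Root 37: left subtree has 2 nodes {3, 21}, right has 3 {33, 22, 15}.
    Root 21: left subtree has 1 node {3}, right has 0 { }.
    Root 15: left subtree has 2 nodes {33, 22}, right has 0 { }.
      Root 22: left subtree has 1 node {33}, right has 0 { }.

26 37 21 3 15 22 33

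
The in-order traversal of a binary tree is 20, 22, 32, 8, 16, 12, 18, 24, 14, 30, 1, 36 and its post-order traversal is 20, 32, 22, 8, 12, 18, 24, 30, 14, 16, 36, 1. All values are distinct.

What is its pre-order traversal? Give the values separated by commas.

The last element of post-order is the root; it splits in-order into left and right subtrees.
Root 1: left subtree has 10 nodes {20, 22, 32, 8, 16, 12, 18, 24, 14, 30}, right has 1 {36}.
  Root 16: left subtree has 4 nodes {20, 22, 32, 8}, right has 5 {12, 18, 24, 14, 30}.
    Root 8: left subtree has 3 nodes {20, 22, 32}, right has 0 { }.
      Root 22: left subtree has 1 node {20}, right has 1 {32}.
    Root 14: left subtree has 3 nodes {12, 18, 24}, right has 1 {30}.
      Root 24: left subtree has 2 nodes {12, 18}, right has 0 { }.
        Root 18: left subtree has 1 node {12}, right has 0 { }.

1, 16, 8, 22, 20, 32, 14, 24, 18, 12, 30, 36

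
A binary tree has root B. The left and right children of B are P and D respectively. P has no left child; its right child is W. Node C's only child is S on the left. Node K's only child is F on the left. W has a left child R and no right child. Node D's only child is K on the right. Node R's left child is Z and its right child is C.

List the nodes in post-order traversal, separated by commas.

Post-order visits the left subtree, then the right subtree, then the node.
At B: go left to P.
  At P: no left child.
  At P: go right to W.
    At W: go left to R.
      At R: go left to Z.
        Z is a leaf — visit Z.
      At R: go right to C.
        At C: go left to S.
          S is a leaf — visit S.
        At C: no right child.
        Visit C.
      Visit R.
    At W: no right child.
    Visit W.
  Visit P.
At B: go right to D.
  At D: no left child.
  At D: go right to K.
    At K: go left to F.
      F is a leaf — visit F.
    At K: no right child.
    Visit K.
  Visit D.
Visit B.

Z, S, C, R, W, P, F, K, D, B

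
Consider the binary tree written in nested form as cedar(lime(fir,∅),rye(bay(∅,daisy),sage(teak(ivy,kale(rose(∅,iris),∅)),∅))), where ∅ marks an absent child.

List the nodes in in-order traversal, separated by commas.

In-order visits the left subtree, then the node, then the right subtree.
At cedar: go left to lime.
  At lime: go left to fir.
    fir is a leaf — visit fir.
  Visit lime.
  At lime: no right child.
Visit cedar.
At cedar: go right to rye.
  At rye: go left to bay.
    At bay: no left child.
    Visit bay.
    At bay: go right to daisy.
      daisy is a leaf — visit daisy.
  Visit rye.
  At rye: go right to sage.
    At sage: go left to teak.
      At teak: go left to ivy.
        ivy is a leaf — visit ivy.
      Visit teak.
      At teak: go right to kale.
        At kale: go left to rose.
          At rose: no left child.
          Visit rose.
          At rose: go right to iris.
            iris is a leaf — visit iris.
        Visit kale.
        At kale: no right child.
    Visit sage.
    At sage: no right child.

fir, lime, cedar, bay, daisy, rye, ivy, teak, rose, iris, kale, sage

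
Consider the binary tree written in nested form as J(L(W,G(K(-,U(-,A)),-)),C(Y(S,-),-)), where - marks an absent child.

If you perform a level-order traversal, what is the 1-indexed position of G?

Level-order visits nodes level by level from the root, left to right within each level.
Level 0: J
Level 1: L, C
Level 2: W, G, Y
Level 3: K, S
Level 4: U
Level 5: A
Full level-order sequence: J, L, C, W, G, Y, K, S, U, A.

5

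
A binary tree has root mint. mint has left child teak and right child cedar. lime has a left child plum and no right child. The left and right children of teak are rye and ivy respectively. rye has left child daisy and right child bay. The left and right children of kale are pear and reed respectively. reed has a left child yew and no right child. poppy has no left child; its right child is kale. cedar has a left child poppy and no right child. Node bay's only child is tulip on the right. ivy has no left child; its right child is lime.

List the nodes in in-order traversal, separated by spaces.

In-order visits the left subtree, then the node, then the right subtree.
At mint: go left to teak.
  At teak: go left to rye.
    At rye: go left to daisy.
      daisy is a leaf — visit daisy.
    Visit rye.
    At rye: go right to bay.
      At bay: no left child.
      Visit bay.
      At bay: go right to tulip.
        tulip is a leaf — visit tulip.
  Visit teak.
  At teak: go right to ivy.
    At ivy: no left child.
    Visit ivy.
    At ivy: go right to lime.
      At lime: go left to plum.
        plum is a leaf — visit plum.
      Visit lime.
      At lime: no right child.
Visit mint.
At mint: go right to cedar.
  At cedar: go left to poppy.
    At poppy: no left child.
    Visit poppy.
    At poppy: go right to kale.
      At kale: go left to pear.
        pear is a leaf — visit pear.
      Visit kale.
      At kale: go right to reed.
        At reed: go left to yew.
          yew is a leaf — visit yew.
        Visit reed.
        At reed: no right child.
  Visit cedar.
  At cedar: no right child.

daisy rye bay tulip teak ivy plum lime mint poppy pear kale yew reed cedar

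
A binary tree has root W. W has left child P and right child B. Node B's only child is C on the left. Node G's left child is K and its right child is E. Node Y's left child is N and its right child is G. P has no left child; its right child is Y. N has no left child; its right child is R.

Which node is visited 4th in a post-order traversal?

Post-order visits the left subtree, then the right subtree, then the node.
At W: go left to P.
  At P: no left child.
  At P: go right to Y.
    At Y: go left to N.
      At N: no left child.
      At N: go right to R.
        R is a leaf — visit R.
      Visit N.
    At Y: go right to G.
      At G: go left to K.
        K is a leaf — visit K.
      At G: go right to E.
        E is a leaf — visit E.
      Visit G.
    Visit Y.
  Visit P.
At W: go right to B.
  At B: go left to C.
    C is a leaf — visit C.
  At B: no right child.
  Visit B.
Visit W.
Full post-order sequence: R, N, K, E, G, Y, P, C, B, W.

E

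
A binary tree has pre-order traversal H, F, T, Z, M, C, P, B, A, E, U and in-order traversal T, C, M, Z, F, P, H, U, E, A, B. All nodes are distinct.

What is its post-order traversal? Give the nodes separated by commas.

C, M, Z, T, P, F, U, E, A, B, H

The first element of pre-order is the root; it splits in-order into left and right subtrees.
Root H: left subtree has 6 nodes {T, C, M, Z, F, P}, right has 4 {U, E, A, B}.
  Root F: left subtree has 4 nodes {T, C, M, Z}, right has 1 {P}.
    Root T: left subtree has 0 nodes { }, right has 3 {C, M, Z}.
      Root Z: left subtree has 2 nodes {C, M}, right has 0 { }.
        Root M: left subtree has 1 node {C}, right has 0 { }.
  Root B: left subtree has 3 nodes {U, E, A}, right has 0 { }.
    Root A: left subtree has 2 nodes {U, E}, right has 0 { }.
      Root E: left subtree has 1 node {U}, right has 0 { }.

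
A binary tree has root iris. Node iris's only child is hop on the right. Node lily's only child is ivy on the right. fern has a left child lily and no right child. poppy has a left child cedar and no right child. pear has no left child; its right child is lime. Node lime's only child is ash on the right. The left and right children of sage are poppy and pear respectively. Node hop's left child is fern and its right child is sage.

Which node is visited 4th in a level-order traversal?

sage

Level-order visits nodes level by level from the root, left to right within each level.
Level 0: iris
Level 1: hop
Level 2: fern, sage
Level 3: lily, poppy, pear
Level 4: ivy, cedar, lime
Level 5: ash
Full level-order sequence: iris, hop, fern, sage, lily, poppy, pear, ivy, cedar, lime, ash.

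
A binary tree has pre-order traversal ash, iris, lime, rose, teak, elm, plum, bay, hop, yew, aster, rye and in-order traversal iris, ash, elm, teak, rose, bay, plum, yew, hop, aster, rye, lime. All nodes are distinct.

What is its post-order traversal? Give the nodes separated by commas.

The first element of pre-order is the root; it splits in-order into left and right subtrees.
Root ash: left subtree has 1 node {iris}, right has 10 {elm, teak, rose, bay, plum, yew, hop, aster, rye, lime}.
  Root lime: left subtree has 9 nodes {elm, teak, rose, bay, plum, yew, hop, aster, rye}, right has 0 { }.
    Root rose: left subtree has 2 nodes {elm, teak}, right has 6 {bay, plum, yew, hop, aster, rye}.
      Root teak: left subtree has 1 node {elm}, right has 0 { }.
      Root plum: left subtree has 1 node {bay}, right has 4 {yew, hop, aster, rye}.
        Root hop: left subtree has 1 node {yew}, right has 2 {aster, rye}.
          Root aster: left subtree has 0 nodes { }, right has 1 {rye}.

iris, elm, teak, bay, yew, rye, aster, hop, plum, rose, lime, ash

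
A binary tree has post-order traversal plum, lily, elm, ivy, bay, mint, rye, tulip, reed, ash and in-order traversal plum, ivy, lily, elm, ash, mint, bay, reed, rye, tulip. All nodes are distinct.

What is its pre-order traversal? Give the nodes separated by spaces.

ash ivy plum elm lily reed mint bay tulip rye

The last element of post-order is the root; it splits in-order into left and right subtrees.
Root ash: left subtree has 4 nodes {plum, ivy, lily, elm}, right has 5 {mint, bay, reed, rye, tulip}.
  Root ivy: left subtree has 1 node {plum}, right has 2 {lily, elm}.
    Root elm: left subtree has 1 node {lily}, right has 0 { }.
  Root reed: left subtree has 2 nodes {mint, bay}, right has 2 {rye, tulip}.
    Root mint: left subtree has 0 nodes { }, right has 1 {bay}.
    Root tulip: left subtree has 1 node {rye}, right has 0 { }.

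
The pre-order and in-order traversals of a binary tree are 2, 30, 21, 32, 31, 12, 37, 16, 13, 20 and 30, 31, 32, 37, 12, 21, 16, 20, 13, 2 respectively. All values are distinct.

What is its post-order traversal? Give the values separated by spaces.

31 37 12 32 20 13 16 21 30 2

The first element of pre-order is the root; it splits in-order into left and right subtrees.
Root 2: left subtree has 9 nodes {30, 31, 32, 37, 12, 21, 16, 20, 13}, right has 0 { }.
  Root 30: left subtree has 0 nodes { }, right has 8 {31, 32, 37, 12, 21, 16, 20, 13}.
    Root 21: left subtree has 4 nodes {31, 32, 37, 12}, right has 3 {16, 20, 13}.
      Root 32: left subtree has 1 node {31}, right has 2 {37, 12}.
        Root 12: left subtree has 1 node {37}, right has 0 { }.
      Root 16: left subtree has 0 nodes { }, right has 2 {20, 13}.
        Root 13: left subtree has 1 node {20}, right has 0 { }.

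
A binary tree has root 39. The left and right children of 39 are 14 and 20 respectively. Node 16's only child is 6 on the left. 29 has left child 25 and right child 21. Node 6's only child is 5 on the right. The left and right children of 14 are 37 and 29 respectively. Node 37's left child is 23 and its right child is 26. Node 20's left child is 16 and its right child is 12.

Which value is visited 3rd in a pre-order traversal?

37

Pre-order visits the node, then its left subtree, then its right subtree.
Visit 39.
At 39: go left to 14.
  Visit 14.
  At 14: go left to 37.
    Visit 37.
    At 37: go left to 23.
      23 is a leaf — visit 23.
    At 37: go right to 26.
      26 is a leaf — visit 26.
  At 14: go right to 29.
    Visit 29.
    At 29: go left to 25.
      25 is a leaf — visit 25.
    At 29: go right to 21.
      21 is a leaf — visit 21.
At 39: go right to 20.
  Visit 20.
  At 20: go left to 16.
    Visit 16.
    At 16: go left to 6.
      Visit 6.
      At 6: no left child.
      At 6: go right to 5.
        5 is a leaf — visit 5.
    At 16: no right child.
  At 20: go right to 12.
    12 is a leaf — visit 12.
Full pre-order sequence: 39, 14, 37, 23, 26, 29, 25, 21, 20, 16, 6, 5, 12.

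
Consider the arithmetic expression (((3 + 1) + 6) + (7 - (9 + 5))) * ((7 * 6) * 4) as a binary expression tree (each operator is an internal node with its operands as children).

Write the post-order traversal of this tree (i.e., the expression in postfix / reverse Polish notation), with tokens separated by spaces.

3 1 + 6 + 7 9 5 + - + 7 6 * 4 * *

Post-order on an expression tree gives postfix notation: for each operator, emit left operand, right operand, then the operator.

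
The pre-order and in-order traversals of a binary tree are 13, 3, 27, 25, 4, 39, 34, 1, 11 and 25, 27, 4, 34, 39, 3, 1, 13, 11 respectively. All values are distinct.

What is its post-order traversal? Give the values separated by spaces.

The first element of pre-order is the root; it splits in-order into left and right subtrees.
Root 13: left subtree has 7 nodes {25, 27, 4, 34, 39, 3, 1}, right has 1 {11}.
  Root 3: left subtree has 5 nodes {25, 27, 4, 34, 39}, right has 1 {1}.
    Root 27: left subtree has 1 node {25}, right has 3 {4, 34, 39}.
      Root 4: left subtree has 0 nodes { }, right has 2 {34, 39}.
        Root 39: left subtree has 1 node {34}, right has 0 { }.

25 34 39 4 27 1 3 11 13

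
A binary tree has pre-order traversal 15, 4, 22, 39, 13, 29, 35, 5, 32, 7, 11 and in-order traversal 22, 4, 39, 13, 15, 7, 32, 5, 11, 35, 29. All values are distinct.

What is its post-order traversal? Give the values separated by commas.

22, 13, 39, 4, 7, 32, 11, 5, 35, 29, 15

The first element of pre-order is the root; it splits in-order into left and right subtrees.
Root 15: left subtree has 4 nodes {22, 4, 39, 13}, right has 6 {7, 32, 5, 11, 35, 29}.
  Root 4: left subtree has 1 node {22}, right has 2 {39, 13}.
    Root 39: left subtree has 0 nodes { }, right has 1 {13}.
  Root 29: left subtree has 5 nodes {7, 32, 5, 11, 35}, right has 0 { }.
    Root 35: left subtree has 4 nodes {7, 32, 5, 11}, right has 0 { }.
      Root 5: left subtree has 2 nodes {7, 32}, right has 1 {11}.
        Root 32: left subtree has 1 node {7}, right has 0 { }.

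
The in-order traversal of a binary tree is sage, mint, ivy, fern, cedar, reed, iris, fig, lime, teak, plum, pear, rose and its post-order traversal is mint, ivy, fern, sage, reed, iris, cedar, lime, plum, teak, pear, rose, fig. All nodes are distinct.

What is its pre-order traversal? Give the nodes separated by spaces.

fig cedar sage fern ivy mint iris reed rose pear teak lime plum

The last element of post-order is the root; it splits in-order into left and right subtrees.
Root fig: left subtree has 7 nodes {sage, mint, ivy, fern, cedar, reed, iris}, right has 5 {lime, teak, plum, pear, rose}.
  Root cedar: left subtree has 4 nodes {sage, mint, ivy, fern}, right has 2 {reed, iris}.
    Root sage: left subtree has 0 nodes { }, right has 3 {mint, ivy, fern}.
      Root fern: left subtree has 2 nodes {mint, ivy}, right has 0 { }.
        Root ivy: left subtree has 1 node {mint}, right has 0 { }.
    Root iris: left subtree has 1 node {reed}, right has 0 { }.
  Root rose: left subtree has 4 nodes {lime, teak, plum, pear}, right has 0 { }.
    Root pear: left subtree has 3 nodes {lime, teak, plum}, right has 0 { }.
      Root teak: left subtree has 1 node {lime}, right has 1 {plum}.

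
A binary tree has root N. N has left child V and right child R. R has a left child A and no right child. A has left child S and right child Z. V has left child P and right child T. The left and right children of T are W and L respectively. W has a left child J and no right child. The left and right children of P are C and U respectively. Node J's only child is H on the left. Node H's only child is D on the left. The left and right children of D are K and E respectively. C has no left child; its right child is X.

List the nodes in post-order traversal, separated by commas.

Post-order visits the left subtree, then the right subtree, then the node.
At N: go left to V.
  At V: go left to P.
    At P: go left to C.
      At C: no left child.
      At C: go right to X.
        X is a leaf — visit X.
      Visit C.
    At P: go right to U.
      U is a leaf — visit U.
    Visit P.
  At V: go right to T.
    At T: go left to W.
      At W: go left to J.
        At J: go left to H.
          At H: go left to D.
            At D: go left to K.
              K is a leaf — visit K.
            At D: go right to E.
              E is a leaf — visit E.
            Visit D.
          At H: no right child.
          Visit H.
        At J: no right child.
        Visit J.
      At W: no right child.
      Visit W.
    At T: go right to L.
      L is a leaf — visit L.
    Visit T.
  Visit V.
At N: go right to R.
  At R: go left to A.
    At A: go left to S.
      S is a leaf — visit S.
    At A: go right to Z.
      Z is a leaf — visit Z.
    Visit A.
  At R: no right child.
  Visit R.
Visit N.

X, C, U, P, K, E, D, H, J, W, L, T, V, S, Z, A, R, N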